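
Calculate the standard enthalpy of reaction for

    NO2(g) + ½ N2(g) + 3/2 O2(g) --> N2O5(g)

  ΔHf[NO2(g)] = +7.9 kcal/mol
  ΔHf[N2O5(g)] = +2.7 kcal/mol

Products: 1·(+2.7) = +2.7
Reactants: 1·(+7.9) + 1/2·(+0.0) + 3/2·(+0.0) = +7.9
ΔH° = (+2.7) − (+7.9) = -5.2 kcal/mol

ΔH° = -5.2 kcal/mol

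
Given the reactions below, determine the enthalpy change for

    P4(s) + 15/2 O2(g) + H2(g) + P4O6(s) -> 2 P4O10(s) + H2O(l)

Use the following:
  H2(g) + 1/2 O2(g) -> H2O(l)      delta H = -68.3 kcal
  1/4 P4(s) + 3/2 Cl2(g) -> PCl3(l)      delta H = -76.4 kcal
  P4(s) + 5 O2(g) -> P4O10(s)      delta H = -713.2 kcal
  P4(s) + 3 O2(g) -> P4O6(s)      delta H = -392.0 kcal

equation 1 as written (H2O(l) already on the product side): -68.3 kcal
equation 2: not needed (Cl2(g) appears nowhere else).
equation 3 × 2 (scale by 2 for the 2 P4O10(s)): (2)·(-713.2) = -1426.4 kcal
equation 4 reversed (reverse to put P4O6(s) on the reactant side): +392.0 kcal
delta H = (-68.3) + (-1426.4) + (+392.0) = -1102.7 kcal

delta H = -1102.7 kcal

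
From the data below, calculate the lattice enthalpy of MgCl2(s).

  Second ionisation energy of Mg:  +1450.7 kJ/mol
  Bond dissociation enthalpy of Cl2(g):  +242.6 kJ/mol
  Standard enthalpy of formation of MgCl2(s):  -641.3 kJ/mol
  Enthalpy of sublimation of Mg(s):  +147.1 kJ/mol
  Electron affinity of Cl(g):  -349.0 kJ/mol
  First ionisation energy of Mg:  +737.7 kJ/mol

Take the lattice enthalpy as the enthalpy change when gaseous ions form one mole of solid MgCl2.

U = -2521.4 kJ/mol

ΔHf° = 1·ΔHsub + 1·(ΣIE) + 1·D(Cl2) + 2·EA + U
-641.3 = 1·(+147.1) + 1·(+2188.4) + 1·(+242.6) + 2·(-349.0) + U
U = -641.3 − (+1880.1) = -2521.4 kJ/mol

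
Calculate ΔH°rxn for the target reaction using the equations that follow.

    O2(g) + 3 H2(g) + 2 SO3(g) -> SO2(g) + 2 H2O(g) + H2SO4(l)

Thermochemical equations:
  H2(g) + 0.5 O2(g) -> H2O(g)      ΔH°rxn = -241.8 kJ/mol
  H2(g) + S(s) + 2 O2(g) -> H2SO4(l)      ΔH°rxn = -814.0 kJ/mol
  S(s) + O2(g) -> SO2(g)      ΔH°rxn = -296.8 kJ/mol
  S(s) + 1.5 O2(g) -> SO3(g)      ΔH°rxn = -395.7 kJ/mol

ΔH°rxn = -803.0 kJ/mol

equation 1 × 2 (×2 to match 2 H2O(g) in the target): (2)·(-241.8) = -483.6 kJ/mol
equation 2 as written (H2SO4(l) already on the product side): -814.0 kJ/mol
equation 3 as written (SO2(g) already on the product side): -296.8 kJ/mol
equation 4 reversed and × 2 (SO3(g) must end up as a reactant; scale by 2 for the 2 SO3(g)): (-2)·(-395.7) = +791.4 kJ/mol
Summing the manipulated equations, ΔH°rxn = (-483.6) + (-814.0) + (-296.8) + (+791.4) = -803.0 kJ/mol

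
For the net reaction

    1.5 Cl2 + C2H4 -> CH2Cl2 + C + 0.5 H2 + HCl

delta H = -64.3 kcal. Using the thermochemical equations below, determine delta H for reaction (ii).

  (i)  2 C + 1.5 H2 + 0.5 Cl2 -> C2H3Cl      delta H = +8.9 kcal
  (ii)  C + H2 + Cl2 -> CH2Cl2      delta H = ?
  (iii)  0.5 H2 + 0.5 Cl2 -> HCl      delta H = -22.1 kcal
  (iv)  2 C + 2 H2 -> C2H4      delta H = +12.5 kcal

(i): not needed.
(ii) as written: contributes x
(iii) as written: -22.1 kcal
(iv) reversed: -12.5 kcal
-64.3 = (-22.1) + (-12.5) + x
x = (-64.3 − (-34.6)) / (1) = -29.7 kcal

delta H = -29.7 kcal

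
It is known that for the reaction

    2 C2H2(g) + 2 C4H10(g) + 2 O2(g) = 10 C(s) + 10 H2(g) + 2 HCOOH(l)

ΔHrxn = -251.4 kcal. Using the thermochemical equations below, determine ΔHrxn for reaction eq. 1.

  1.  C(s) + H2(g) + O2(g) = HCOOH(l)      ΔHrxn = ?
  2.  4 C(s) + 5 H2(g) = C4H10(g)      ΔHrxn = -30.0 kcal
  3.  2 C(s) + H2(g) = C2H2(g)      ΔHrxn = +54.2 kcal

ΔHrxn = -101.5 kcal

eq. 1 × 2 (×2 to match 2 HCOOH(l) in the target): contributes 2·x
eq. 2 reversed and × 2 (C4H10(g) must end up as a reactant; ×2 to match 2 C4H10(g) in the target): (-2)·(-30.0) = +60.0 kcal
eq. 3 reversed and × 2 (C2H2(g) must end up as a reactant; scale by 2 for the 2 C2H2(g)): (-2)·(+54.2) = -108.4 kcal
-251.4 = (+60.0) + (-108.4) + 2·x
x = (-251.4 − (-48.4)) / (2) = -101.5 kcal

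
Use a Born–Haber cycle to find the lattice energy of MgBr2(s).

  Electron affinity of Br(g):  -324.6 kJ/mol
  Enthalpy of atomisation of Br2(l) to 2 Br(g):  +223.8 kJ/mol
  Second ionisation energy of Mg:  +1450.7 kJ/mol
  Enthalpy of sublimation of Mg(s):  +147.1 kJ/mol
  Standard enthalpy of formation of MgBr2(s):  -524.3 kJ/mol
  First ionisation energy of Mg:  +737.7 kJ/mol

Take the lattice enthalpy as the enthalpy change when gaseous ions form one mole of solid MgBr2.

ΔHf° = 1·ΔHsub + 1·(ΣIE) + 1·D(Br2) + 2·EA + U
-524.3 = 1·(+147.1) + 1·(+2188.4) + 1·(+223.8) + 2·(-324.6) + U
U = -524.3 − (+1910.1) = -2434.4 kJ/mol

U = -2434.4 kJ/mol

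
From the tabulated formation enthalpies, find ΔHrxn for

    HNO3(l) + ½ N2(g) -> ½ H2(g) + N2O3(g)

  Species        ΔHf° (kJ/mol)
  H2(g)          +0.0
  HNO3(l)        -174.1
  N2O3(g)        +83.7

Products: 1/2·(+0.0) + 1·(+83.7) = +83.7
Reactants: 1·(-174.1) + 1/2·(+0.0) = -174.1
ΔHrxn = (+83.7) − (-174.1) = 257.8 kJ/mol

ΔHrxn = 257.8 kJ/mol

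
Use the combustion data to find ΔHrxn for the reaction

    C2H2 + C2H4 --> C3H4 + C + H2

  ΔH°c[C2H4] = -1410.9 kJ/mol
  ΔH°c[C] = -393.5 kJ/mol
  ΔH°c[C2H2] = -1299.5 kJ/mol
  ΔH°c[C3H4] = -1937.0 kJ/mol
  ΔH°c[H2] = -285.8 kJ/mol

Using ΔH = Σ nΔHc°(reactants) − Σ nΔHc°(products):
= [1·(-1299.5) + 1·(-1410.9)] − [1·(-1937.0) + 1·(-393.5) + 1·(-285.8)]
= -94.1 kJ/mol

ΔHrxn = -94.1 kJ/mol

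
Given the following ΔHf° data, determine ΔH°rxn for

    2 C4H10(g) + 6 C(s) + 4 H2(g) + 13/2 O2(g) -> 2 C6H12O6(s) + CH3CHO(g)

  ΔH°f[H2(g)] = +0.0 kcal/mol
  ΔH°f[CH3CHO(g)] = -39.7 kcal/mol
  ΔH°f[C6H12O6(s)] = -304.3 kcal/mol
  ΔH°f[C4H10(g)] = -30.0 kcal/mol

Products: 2·(-304.3) + 1·(-39.7) = -648.3
Reactants: 2·(-30.0) + 6·(+0.0) + 4·(+0.0) + 13/2·(+0.0) = -60.0
ΔH°rxn = (-648.3) − (-60.0) = -588.3 kcal/mol

ΔH°rxn = -588.3 kcal/mol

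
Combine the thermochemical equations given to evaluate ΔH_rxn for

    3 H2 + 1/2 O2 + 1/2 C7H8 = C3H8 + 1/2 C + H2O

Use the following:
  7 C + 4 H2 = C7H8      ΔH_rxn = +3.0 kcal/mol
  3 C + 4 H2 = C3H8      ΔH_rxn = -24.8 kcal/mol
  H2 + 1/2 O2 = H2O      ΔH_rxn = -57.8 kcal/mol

equation 1 reversed and × 1/2 (C7H8 must end up as a reactant; ×1/2 to match 1/2 C7H8 in the target): (-1/2)·(+3.0) = -1.5 kcal/mol
equation 2 as written (C3H8 already on the product side): -24.8 kcal/mol
equation 3 as written (H2O already on the product side): -57.8 kcal/mol
Combining the equations, ΔH_rxn = (-1/2)·(+3.0) + (1)·(-24.8) + (1)·(-57.8) = -84.1 kcal/mol

ΔH_rxn = -84.1 kcal/mol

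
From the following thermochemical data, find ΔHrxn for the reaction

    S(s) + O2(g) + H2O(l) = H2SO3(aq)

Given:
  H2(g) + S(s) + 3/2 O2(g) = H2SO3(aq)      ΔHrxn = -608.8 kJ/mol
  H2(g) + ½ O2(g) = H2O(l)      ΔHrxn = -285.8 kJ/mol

ΔHrxn = -323.0 kJ/mol

equation 1 as written: -608.8 kJ/mol
equation 2 reversed: +285.8 kJ/mol
By Hess's law, ΔHrxn = (1)·(-608.8) + (-1)·(-285.8) = -323.0 kJ/mol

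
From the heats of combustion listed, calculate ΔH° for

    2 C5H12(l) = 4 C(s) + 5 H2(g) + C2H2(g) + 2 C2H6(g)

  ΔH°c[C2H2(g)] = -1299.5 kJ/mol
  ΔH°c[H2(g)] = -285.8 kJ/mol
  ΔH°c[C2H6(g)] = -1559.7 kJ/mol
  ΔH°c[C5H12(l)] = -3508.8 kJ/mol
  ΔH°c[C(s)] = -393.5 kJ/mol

ΔH° = 404.3 kJ/mol

With combustion enthalpies, reactants minus products:
= [2·(-3508.8)] − [4·(-393.5) + 5·(-285.8) + 1·(-1299.5) + 2·(-1559.7)]
= 404.3 kJ/mol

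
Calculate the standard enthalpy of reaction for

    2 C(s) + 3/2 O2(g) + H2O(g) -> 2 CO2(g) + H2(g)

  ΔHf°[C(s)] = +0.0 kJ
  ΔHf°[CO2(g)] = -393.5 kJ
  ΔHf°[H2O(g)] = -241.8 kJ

ΔH°rxn = Σ nΔHf°(products) − Σ nΔHf°(reactants).
Products: 2·(-393.5) + 1·(+0.0) = -787.0
Reactants: 2·(+0.0) + 3/2·(+0.0) + 1·(-241.8) = -241.8
ΔHrxn = (-787.0) − (-241.8) = -545.2 kJ

ΔHrxn = -545.2 kJ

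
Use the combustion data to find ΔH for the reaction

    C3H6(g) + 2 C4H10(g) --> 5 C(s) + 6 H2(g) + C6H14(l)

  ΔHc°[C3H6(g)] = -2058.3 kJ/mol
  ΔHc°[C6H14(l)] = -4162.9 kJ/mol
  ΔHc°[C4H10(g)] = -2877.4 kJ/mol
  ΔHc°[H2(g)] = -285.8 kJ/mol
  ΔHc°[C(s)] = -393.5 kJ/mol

ΔH = 32.1 kJ/mol

With combustion enthalpies, reactants minus products:
= [1·(-2058.3) + 2·(-2877.4)] − [5·(-393.5) + 6·(-285.8) + 1·(-4162.9)]
= 32.1 kJ/mol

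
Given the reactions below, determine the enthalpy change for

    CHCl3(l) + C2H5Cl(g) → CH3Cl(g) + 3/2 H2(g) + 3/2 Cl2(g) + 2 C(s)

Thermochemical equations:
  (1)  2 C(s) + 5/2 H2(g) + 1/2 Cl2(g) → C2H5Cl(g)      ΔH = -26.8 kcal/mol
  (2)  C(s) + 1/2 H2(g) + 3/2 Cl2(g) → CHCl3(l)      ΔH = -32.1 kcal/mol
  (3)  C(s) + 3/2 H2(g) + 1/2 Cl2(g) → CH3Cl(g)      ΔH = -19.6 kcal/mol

(1) reversed: +26.8 kcal/mol
(2) reversed: +32.1 kcal/mol
(3) as written: -19.6 kcal/mol
Summing the manipulated equations, ΔH = (-1)·(-26.8) + (-1)·(-32.1) + (1)·(-19.6) = 39.3 kcal/mol

ΔH = 39.3 kcal/mol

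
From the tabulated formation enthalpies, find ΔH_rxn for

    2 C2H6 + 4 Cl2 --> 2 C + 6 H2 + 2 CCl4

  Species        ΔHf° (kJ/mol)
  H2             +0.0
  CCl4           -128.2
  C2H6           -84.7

ΔH_rxn = -87.0 kJ/mol

ΔH°rxn = Σ nΔHf°(products) − Σ nΔHf°(reactants).
Products: 2·(+0.0) + 6·(+0.0) + 2·(-128.2) = -256.4
Reactants: 2·(-84.7) + 4·(+0.0) = -169.4
ΔH_rxn = (-256.4) − (-169.4) = -87.0 kJ/mol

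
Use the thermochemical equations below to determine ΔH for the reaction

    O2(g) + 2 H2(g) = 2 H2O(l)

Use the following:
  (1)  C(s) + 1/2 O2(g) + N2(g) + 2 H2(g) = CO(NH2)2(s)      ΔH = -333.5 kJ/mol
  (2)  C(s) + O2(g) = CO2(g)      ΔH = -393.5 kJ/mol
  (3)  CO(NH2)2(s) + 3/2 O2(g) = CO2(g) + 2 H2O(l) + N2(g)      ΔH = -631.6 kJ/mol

ΔH = -571.6 kJ/mol

(1) as written: -333.5 kJ/mol
(2) reversed: +393.5 kJ/mol
(3) as written: -631.6 kJ/mol
ΔH = (-333.5) + (+393.5) + (-631.6) = -571.6 kJ/mol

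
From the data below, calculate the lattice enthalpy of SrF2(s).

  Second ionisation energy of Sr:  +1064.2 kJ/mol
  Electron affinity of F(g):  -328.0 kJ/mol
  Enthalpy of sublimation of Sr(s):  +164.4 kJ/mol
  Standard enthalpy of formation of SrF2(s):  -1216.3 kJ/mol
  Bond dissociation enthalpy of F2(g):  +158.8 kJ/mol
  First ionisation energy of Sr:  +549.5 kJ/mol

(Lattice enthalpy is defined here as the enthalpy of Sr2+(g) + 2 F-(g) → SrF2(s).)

U = -2497.2 kJ/mol

ΔHf° = 1·ΔHsub + 1·(ΣIE) + 1·D(F2) + 2·EA + U
-1216.3 = 1·(+164.4) + 1·(+1613.7) + 1·(+158.8) + 2·(-328.0) + U
U = -1216.3 − (+1280.9) = -2497.2 kJ/mol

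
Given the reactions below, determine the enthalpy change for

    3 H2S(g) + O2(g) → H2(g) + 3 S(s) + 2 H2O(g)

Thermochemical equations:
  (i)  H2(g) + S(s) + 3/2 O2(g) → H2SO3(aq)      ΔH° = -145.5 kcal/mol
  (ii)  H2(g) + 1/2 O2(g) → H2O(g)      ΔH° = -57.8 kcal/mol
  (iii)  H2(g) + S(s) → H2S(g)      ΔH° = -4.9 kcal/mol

(i): not needed (H2SO3(aq) appears nowhere else).
(ii) × 2 (scale by 2 for the 2 H2O(g)): (2)·(-57.8) = -115.6 kcal/mol
(iii) reversed and × 3 (reverse to put H2S(g) on the reactant side; scale by 3 for the 3 H2S(g)): (-3)·(-4.9) = +14.7 kcal/mol
Since enthalpy is a state function, ΔH° = (-115.6) + (+14.7) = -100.9 kcal/mol

ΔH° = -100.9 kcal/mol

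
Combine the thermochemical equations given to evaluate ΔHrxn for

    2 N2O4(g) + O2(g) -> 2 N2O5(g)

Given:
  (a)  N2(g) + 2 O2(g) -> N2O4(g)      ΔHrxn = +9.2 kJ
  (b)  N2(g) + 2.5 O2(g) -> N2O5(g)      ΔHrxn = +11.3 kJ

(a) reversed and × 2: (-2)·(+9.2) = -18.4 kJ
(b) × 2: (2)·(+11.3) = +22.6 kJ
ΔHrxn = (-18.4) + (+22.6) = 4.2 kJ

ΔHrxn = 4.2 kJ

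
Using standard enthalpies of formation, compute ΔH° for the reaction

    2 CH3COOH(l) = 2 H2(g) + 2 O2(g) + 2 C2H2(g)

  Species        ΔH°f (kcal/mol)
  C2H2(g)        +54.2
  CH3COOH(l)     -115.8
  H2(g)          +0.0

Products: 2·(+0.0) + 2·(+0.0) + 2·(+54.2) = +108.4
Reactants: 2·(-115.8) = -231.6
ΔH° = (+108.4) − (-231.6) = 340.0 kcal/mol

ΔH° = 340.0 kcal/mol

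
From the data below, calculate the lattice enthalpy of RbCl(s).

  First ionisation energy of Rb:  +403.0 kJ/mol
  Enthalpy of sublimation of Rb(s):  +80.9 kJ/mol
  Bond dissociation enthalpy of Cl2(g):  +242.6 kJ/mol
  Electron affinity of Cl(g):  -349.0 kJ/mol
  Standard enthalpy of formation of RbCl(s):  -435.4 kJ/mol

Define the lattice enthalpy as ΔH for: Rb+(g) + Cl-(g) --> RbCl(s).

U = -691.6 kJ/mol

ΔHf° = 1·ΔHsub + 1·(ΣIE) + 1/2·D(Cl2) + 1·EA + U
-435.4 = 1·(+80.9) + 1·(+403.0) + 1/2·(+242.6) + 1·(-349.0) + U
U = -435.4 − (+256.2) = -691.6 kJ/mol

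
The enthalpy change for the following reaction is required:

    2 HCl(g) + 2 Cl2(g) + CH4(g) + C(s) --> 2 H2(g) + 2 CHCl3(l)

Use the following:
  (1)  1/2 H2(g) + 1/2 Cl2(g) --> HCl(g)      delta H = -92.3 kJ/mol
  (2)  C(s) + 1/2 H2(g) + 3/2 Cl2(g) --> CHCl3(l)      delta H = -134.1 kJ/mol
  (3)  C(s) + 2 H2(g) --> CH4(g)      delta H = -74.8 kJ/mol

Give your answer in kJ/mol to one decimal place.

delta H = -8.8 kJ/mol

(1) reversed and × 2 (reverse to put HCl(g) on the reactant side; ×2 to match 2 HCl(g) in the target): (-2)·(-92.3) = +184.6 kJ/mol
(2) × 2 (scale by 2 for the 2 CHCl3(l)): (2)·(-134.1) = -268.2 kJ/mol
(3) reversed (CH4(g) must end up as a reactant): +74.8 kJ/mol
Since enthalpy is a state function, delta H = (+184.6) + (-268.2) + (+74.8) = -8.8 kJ/mol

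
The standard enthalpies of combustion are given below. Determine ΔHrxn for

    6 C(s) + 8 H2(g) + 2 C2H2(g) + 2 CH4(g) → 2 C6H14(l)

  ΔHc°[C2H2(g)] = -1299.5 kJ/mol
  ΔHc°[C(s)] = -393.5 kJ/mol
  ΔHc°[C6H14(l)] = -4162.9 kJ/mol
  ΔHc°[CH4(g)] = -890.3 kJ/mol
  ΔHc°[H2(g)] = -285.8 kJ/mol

Using ΔH = Σ nΔHc°(reactants) − Σ nΔHc°(products):
= [6·(-393.5) + 8·(-285.8) + 2·(-1299.5) + 2·(-890.3)] − [2·(-4162.9)]
= -701.2 kJ/mol

ΔHrxn = -701.2 kJ/mol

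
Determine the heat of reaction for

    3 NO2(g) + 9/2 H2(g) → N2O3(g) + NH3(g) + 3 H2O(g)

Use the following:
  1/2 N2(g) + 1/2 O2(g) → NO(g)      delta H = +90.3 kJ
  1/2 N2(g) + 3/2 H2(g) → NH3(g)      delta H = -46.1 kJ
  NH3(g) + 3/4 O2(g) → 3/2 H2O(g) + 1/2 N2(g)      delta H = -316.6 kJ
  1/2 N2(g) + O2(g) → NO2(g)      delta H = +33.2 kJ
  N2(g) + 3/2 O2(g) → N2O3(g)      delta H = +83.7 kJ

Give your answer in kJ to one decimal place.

equation 1: not needed.
equation 2 × 3: (3)·(-46.1) = -138.3 kJ
equation 3 × 2: (2)·(-316.6) = -633.2 kJ
equation 4 reversed and × 3: (-3)·(+33.2) = -99.6 kJ
equation 5 as written: +83.7 kJ
By Hess's law, delta H = (-138.3) + (-633.2) + (-99.6) + (+83.7) = -787.4 kJ

delta H = -787.4 kJ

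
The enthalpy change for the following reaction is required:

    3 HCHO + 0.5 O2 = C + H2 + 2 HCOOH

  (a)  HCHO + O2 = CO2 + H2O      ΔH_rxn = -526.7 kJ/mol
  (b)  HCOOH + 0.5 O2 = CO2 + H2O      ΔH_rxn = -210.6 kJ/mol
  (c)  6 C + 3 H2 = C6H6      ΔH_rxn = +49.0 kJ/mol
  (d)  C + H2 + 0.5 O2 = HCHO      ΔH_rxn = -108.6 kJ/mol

ΔH_rxn = -523.6 kJ/mol

(a) × 2: (2)·(-526.7) = -1053.4 kJ/mol
(b) reversed and × 2 (reverse to put HCOOH on the product side; ×2 to match 2 HCOOH in the target): (-2)·(-210.6) = +421.2 kJ/mol
(c): not needed (C6H6 appears nowhere else).
(d) reversed: +108.6 kJ/mol
ΔH_rxn = (2)·(-526.7) + (-2)·(-210.6) + (-1)·(-108.6) = -523.6 kJ/mol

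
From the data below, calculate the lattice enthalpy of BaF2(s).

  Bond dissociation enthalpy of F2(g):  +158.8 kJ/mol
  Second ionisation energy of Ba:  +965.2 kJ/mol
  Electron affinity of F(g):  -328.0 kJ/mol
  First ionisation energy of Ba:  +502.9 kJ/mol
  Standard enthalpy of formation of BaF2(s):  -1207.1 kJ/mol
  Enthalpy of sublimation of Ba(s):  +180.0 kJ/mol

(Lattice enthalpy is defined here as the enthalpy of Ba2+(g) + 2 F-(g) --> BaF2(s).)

ΔHf° = 1·ΔHsub + 1·(ΣIE) + 1·D(F2) + 2·EA + U
-1207.1 = 1·(+180.0) + 1·(+1468.1) + 1·(+158.8) + 2·(-328.0) + U
U = -1207.1 − (+1150.9) = -2358.0 kJ/mol

U = -2358.0 kJ/mol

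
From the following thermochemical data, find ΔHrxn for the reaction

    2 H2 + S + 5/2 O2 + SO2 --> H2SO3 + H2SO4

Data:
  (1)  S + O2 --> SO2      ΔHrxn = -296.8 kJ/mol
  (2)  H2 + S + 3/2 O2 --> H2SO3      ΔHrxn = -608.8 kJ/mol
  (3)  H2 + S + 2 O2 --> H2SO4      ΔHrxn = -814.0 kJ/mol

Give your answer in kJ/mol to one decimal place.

(1) reversed (SO2 must end up as a reactant): +296.8 kJ/mol
(2) as written (H2SO3 already on the product side): -608.8 kJ/mol
(3) as written (H2SO4 already on the product side): -814.0 kJ/mol
Since enthalpy is a state function, ΔHrxn = (-1)·(-296.8) + (1)·(-608.8) + (1)·(-814.0) = -1126.0 kJ/mol

ΔHrxn = -1126.0 kJ/mol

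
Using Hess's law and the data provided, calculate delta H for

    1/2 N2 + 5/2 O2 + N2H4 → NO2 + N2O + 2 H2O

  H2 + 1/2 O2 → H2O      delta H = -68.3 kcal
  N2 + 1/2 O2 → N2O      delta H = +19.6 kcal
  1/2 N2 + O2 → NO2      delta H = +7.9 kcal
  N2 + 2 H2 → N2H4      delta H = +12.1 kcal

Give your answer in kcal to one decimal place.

delta H = -121.2 kcal

equation 1 × 2 (×2 to match 2 H2O in the target): (2)·(-68.3) = -136.6 kcal
equation 2 as written (N2O already on the product side): +19.6 kcal
equation 3 as written (NO2 already on the product side): +7.9 kcal
equation 4 reversed (N2H4 must end up as a reactant): -12.1 kcal
delta H = (-136.6) + (+19.6) + (+7.9) + (-12.1) = -121.2 kcal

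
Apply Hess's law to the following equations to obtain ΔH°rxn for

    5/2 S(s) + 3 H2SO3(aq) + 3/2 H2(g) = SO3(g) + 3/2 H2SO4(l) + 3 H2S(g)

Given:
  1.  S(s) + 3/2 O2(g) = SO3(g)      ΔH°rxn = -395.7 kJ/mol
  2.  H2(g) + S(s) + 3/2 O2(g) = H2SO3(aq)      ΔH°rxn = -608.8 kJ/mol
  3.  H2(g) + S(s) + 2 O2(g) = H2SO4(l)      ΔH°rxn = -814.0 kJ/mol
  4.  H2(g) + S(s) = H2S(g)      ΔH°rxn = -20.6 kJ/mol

ΔH°rxn = 147.9 kJ/mol

eq. 1 as written (SO3(g) already on the product side): -395.7 kJ/mol
eq. 2 reversed and × 3 (reverse to put H2SO3(aq) on the reactant side; scale by 3 for the 3 H2SO3(aq)): (-3)·(-608.8) = +1826.4 kJ/mol
eq. 3 × 3/2 (scale by 3/2 for the 3/2 H2SO4(l)): (3/2)·(-814.0) = -1221.0 kJ/mol
eq. 4 × 3 (scale by 3 for the 3 H2S(g)): (3)·(-20.6) = -61.8 kJ/mol
By Hess's law, ΔH°rxn = (-395.7) + (+1826.4) + (-1221.0) + (-61.8) = 147.9 kJ/mol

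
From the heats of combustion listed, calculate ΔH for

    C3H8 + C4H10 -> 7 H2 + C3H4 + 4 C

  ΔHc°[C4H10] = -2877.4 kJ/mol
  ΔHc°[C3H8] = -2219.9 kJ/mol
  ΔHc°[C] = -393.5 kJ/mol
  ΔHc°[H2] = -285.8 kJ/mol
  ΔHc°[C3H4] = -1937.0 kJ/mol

ΔH = 414.3 kJ/mol

Using ΔH = Σ nΔHc°(reactants) − Σ nΔHc°(products):
= [1·(-2219.9) + 1·(-2877.4)] − [7·(-285.8) + 1·(-1937.0) + 4·(-393.5)]
= 414.3 kJ/mol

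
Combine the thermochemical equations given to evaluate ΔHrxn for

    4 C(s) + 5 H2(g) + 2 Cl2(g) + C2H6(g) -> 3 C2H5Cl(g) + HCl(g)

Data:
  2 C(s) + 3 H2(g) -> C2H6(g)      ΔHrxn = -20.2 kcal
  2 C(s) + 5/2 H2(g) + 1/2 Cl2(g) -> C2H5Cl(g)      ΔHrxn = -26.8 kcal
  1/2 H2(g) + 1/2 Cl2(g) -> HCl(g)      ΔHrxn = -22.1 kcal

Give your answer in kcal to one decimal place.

equation 1 reversed (reverse to put C2H6(g) on the reactant side): +20.2 kcal
equation 2 × 3 (scale by 3 for the 3 C2H5Cl(g)): (3)·(-26.8) = -80.4 kcal
equation 3 as written (HCl(g) already on the product side): -22.1 kcal
ΔHrxn = (-1)·(-20.2) + (3)·(-26.8) + (1)·(-22.1) = -82.3 kcal

ΔHrxn = -82.3 kcal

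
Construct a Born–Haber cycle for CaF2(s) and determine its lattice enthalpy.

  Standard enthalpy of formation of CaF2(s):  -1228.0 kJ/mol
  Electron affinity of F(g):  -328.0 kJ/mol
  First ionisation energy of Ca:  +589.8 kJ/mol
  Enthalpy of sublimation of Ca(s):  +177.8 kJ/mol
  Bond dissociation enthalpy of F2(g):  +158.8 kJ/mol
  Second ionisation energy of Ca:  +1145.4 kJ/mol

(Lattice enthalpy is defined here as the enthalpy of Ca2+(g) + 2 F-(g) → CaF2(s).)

U = -2643.8 kJ/mol

ΔHf° = 1·ΔHsub + 1·(ΣIE) + 1·D(F2) + 2·EA + U
-1228.0 = 1·(+177.8) + 1·(+1735.2) + 1·(+158.8) + 2·(-328.0) + U
U = -1228.0 − (+1415.8) = -2643.8 kJ/mol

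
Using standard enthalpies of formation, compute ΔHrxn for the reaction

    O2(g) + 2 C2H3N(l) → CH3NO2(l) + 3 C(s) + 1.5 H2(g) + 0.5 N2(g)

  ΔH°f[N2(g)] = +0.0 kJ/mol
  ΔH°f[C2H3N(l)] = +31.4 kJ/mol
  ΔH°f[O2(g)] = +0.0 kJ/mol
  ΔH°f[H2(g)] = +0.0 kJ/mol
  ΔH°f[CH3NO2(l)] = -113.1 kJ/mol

ΔH°rxn = Σ nΔHf°(products) − Σ nΔHf°(reactants).
Products: 1·(-113.1) + 3·(+0.0) + 3/2·(+0.0) + 1/2·(+0.0) = -113.1
Reactants: 1·(+0.0) + 2·(+31.4) = +62.8
ΔHrxn = (-113.1) − (+62.8) = -175.9 kJ/mol

ΔHrxn = -175.9 kJ/mol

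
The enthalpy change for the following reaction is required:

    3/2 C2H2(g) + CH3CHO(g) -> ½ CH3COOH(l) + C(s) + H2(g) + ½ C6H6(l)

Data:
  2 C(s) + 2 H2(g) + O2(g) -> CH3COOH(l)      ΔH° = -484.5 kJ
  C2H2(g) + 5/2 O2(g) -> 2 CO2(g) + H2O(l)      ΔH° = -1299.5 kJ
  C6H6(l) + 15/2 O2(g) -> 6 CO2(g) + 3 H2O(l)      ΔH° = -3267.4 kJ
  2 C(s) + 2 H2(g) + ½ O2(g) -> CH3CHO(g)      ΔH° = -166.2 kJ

ΔH° = -391.6 kJ

equation 1 × 1/2: (1/2)·(-484.5) = -242.25 kJ
equation 2 × 3/2: (3/2)·(-1299.5) = -1949.25 kJ
equation 3 reversed and × 1/2: (-1/2)·(-3267.4) = +1633.7 kJ
equation 4 reversed: +166.2 kJ
By Hess's law, ΔH° = (1/2)·(-484.5) + (3/2)·(-1299.5) + (-1/2)·(-3267.4) + (-1)·(-166.2) = -391.6 kJ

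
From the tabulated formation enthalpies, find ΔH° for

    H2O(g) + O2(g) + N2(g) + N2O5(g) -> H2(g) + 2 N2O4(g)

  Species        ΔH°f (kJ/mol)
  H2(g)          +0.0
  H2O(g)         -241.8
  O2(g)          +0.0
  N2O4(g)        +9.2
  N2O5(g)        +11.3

Products: 1·(+0.0) + 2·(+9.2) = +18.4
Reactants: 1·(-241.8) + 1·(+0.0) + 1·(+0.0) + 1·(+11.3) = -230.5
ΔH° = (+18.4) − (-230.5) = 248.9 kJ/mol

ΔH° = 248.9 kJ/mol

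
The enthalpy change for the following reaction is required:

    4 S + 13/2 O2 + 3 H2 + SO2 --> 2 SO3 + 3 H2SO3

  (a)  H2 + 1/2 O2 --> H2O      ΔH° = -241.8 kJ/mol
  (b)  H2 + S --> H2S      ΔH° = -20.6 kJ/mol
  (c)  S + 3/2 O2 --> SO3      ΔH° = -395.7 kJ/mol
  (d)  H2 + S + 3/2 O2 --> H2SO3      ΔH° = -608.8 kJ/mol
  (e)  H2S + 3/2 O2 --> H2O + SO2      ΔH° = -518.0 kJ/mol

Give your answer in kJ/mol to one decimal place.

ΔH° = -2321.0 kJ/mol

(a) as written: -241.8 kJ/mol
(b) reversed: +20.6 kJ/mol
(c) × 2 (scale by 2 for the 2 SO3): (2)·(-395.7) = -791.4 kJ/mol
(d) × 3 (scale by 3 for the 3 H2SO3): (3)·(-608.8) = -1826.4 kJ/mol
(e) reversed (SO2 must end up as a reactant): +518.0 kJ/mol
ΔH° = (1)·(-241.8) + (-1)·(-20.6) + (2)·(-395.7) + (3)·(-608.8) + (-1)·(-518.0) = -2321.0 kJ/mol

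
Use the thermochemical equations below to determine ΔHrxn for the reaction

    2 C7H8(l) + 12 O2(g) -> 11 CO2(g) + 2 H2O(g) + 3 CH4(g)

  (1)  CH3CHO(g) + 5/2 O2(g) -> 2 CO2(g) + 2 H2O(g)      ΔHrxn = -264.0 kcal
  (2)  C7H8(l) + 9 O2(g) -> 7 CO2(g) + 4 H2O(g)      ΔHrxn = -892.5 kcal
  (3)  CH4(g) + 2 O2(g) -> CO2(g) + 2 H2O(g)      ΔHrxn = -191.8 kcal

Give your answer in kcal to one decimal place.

ΔHrxn = -1209.6 kcal

(1): not needed (CH3CHO(g) appears nowhere else).
(2) × 2 (×2 to match 2 C7H8(l) in the target): (2)·(-892.5) = -1785.0 kcal
(3) reversed and × 3 (CH4(g) must end up as a product; ×3 to match 3 CH4(g) in the target): (-3)·(-191.8) = +575.4 kcal
ΔHrxn = (2)·(-892.5) + (-3)·(-191.8) = -1209.6 kcal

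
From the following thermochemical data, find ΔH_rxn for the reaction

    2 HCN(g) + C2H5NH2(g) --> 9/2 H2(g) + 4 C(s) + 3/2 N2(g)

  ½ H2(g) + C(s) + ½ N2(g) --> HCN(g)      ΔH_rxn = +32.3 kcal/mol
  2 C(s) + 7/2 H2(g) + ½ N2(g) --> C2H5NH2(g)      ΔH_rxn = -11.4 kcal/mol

ΔH_rxn = -53.2 kcal/mol

equation 1 reversed and × 2: (-2)·(+32.3) = -64.6 kcal/mol
equation 2 reversed: +11.4 kcal/mol
Since enthalpy is a state function, ΔH_rxn = (-2)·(+32.3) + (-1)·(-11.4) = -53.2 kcal/mol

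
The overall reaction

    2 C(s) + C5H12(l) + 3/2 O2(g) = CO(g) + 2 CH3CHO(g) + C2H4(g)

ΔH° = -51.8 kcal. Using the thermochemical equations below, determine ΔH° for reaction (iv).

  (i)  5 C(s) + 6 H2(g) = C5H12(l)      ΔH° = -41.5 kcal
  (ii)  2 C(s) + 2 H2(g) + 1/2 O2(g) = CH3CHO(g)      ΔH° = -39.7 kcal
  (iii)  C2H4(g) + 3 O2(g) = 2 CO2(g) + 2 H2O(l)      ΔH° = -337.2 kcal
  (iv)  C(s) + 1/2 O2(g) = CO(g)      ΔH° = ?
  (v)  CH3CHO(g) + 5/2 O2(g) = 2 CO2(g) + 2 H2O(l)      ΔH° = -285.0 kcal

(i) reversed: +41.5 kcal
(ii) × 3: (3)·(-39.7) = -119.1 kcal
(iii) reversed: +337.2 kcal
(iv) as written: contributes x
(v) as written: -285.0 kcal
-51.8 = (+41.5) + (-119.1) + (+337.2) + (-285.0) + x
x = (-51.8 − (-25.4)) / (1) = -26.4 kcal

ΔH° = -26.4 kcal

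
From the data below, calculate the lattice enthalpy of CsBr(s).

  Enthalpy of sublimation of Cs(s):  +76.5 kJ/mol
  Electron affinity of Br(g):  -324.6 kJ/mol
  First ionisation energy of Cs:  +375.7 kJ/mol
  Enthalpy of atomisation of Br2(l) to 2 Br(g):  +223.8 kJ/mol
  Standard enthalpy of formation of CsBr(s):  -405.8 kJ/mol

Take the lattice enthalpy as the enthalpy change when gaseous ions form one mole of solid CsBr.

ΔHf° = 1·ΔHsub + 1·(ΣIE) + 1/2·D(Br2) + 1·EA + U
-405.8 = 1·(+76.5) + 1·(+375.7) + 1/2·(+223.8) + 1·(-324.6) + U
U = -405.8 − (+239.5) = -645.3 kJ/mol

U = -645.3 kJ/mol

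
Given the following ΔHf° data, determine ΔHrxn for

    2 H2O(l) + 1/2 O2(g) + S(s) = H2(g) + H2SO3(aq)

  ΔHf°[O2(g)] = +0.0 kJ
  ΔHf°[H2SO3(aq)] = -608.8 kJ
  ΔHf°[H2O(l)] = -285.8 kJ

ΔHrxn = -37.2 kJ

ΔH°rxn = Σ nΔHf°(products) − Σ nΔHf°(reactants).
Products: 1·(+0.0) + 1·(-608.8) = -608.8
Reactants: 2·(-285.8) + 1/2·(+0.0) + 1·(+0.0) = -571.6
ΔHrxn = (-608.8) − (-571.6) = -37.2 kJ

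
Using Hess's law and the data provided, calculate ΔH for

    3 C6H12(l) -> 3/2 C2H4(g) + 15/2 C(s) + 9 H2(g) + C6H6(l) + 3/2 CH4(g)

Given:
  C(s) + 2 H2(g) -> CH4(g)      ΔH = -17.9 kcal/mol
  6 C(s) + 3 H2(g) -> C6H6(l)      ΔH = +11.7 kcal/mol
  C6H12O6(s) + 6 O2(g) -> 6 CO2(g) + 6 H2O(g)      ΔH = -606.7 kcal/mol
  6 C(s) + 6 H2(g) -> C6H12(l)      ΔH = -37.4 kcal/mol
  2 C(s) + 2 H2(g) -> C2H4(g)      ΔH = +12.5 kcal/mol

ΔH = 115.8 kcal/mol

equation 1 × 3/2: (3/2)·(-17.9) = -26.85 kcal/mol
equation 2 as written: +11.7 kcal/mol
equation 3: not needed.
equation 4 reversed and × 3: (-3)·(-37.4) = +112.2 kcal/mol
equation 5 × 3/2: (3/2)·(+12.5) = +18.75 kcal/mol
Combining the equations, ΔH = (3/2)·(-17.9) + (1)·(+11.7) + (-3)·(-37.4) + (3/2)·(+12.5) = 115.8 kcal/mol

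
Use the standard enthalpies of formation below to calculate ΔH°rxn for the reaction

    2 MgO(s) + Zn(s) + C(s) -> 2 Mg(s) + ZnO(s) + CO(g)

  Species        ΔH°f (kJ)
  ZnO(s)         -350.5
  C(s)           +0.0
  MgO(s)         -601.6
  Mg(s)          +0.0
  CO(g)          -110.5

Products: 2·(+0.0) + 1·(-350.5) + 1·(-110.5) = -461.0
Reactants: 2·(-601.6) + 1·(+0.0) + 1·(+0.0) = -1203.2
ΔH°rxn = (-461.0) − (-1203.2) = 742.2 kJ

ΔH°rxn = 742.2 kJ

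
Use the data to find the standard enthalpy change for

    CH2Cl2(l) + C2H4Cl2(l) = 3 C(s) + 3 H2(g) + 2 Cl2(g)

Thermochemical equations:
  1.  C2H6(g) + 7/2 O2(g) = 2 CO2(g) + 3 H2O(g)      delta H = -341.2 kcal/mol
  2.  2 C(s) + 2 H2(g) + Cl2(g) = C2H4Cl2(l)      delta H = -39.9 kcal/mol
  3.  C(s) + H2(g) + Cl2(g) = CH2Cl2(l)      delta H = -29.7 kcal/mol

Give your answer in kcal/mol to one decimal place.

eq. 1: not needed (CO2(g) appears nowhere else).
eq. 2 reversed (reverse to put C2H4Cl2(l) on the reactant side): +39.9 kcal/mol
eq. 3 reversed (reverse to put CH2Cl2(l) on the reactant side): +29.7 kcal/mol
Summing the manipulated equations, delta H = (-1)·(-39.9) + (-1)·(-29.7) = 69.6 kcal/mol

delta H = 69.6 kcal/mol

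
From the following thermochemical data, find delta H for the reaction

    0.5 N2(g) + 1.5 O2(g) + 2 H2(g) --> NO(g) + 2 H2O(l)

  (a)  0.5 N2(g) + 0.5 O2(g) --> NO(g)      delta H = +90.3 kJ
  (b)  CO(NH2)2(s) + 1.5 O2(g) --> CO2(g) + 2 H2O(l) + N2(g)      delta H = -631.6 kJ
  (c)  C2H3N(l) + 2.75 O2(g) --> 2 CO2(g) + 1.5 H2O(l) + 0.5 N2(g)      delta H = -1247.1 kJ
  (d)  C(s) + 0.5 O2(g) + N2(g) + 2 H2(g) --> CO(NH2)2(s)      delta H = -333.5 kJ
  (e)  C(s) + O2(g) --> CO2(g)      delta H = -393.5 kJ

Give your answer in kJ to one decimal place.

delta H = -481.3 kJ

(a) as written (NO(g) already on the product side): +90.3 kJ
(b) as written: -631.6 kJ
(c): not needed (C2H3N(l) appears nowhere else).
(d) as written (H2(g) already on the reactant side): -333.5 kJ
(e) reversed: +393.5 kJ
Combining the equations, delta H = (+90.3) + (-631.6) + (-333.5) + (+393.5) = -481.3 kJ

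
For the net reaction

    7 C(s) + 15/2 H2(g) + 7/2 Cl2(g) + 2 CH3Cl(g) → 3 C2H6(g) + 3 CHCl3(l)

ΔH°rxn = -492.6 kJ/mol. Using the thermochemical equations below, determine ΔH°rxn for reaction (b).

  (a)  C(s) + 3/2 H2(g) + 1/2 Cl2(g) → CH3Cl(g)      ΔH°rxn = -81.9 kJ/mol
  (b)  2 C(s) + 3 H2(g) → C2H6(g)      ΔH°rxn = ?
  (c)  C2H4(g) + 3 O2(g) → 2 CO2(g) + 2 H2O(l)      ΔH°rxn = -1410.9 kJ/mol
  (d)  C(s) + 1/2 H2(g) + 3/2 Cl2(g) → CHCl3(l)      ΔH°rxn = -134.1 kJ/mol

ΔH°rxn = -84.7 kJ/mol

(a) reversed and × 2 (CH3Cl(g) must end up as a reactant; ×2 to match 2 CH3Cl(g) in the target): (-2)·(-81.9) = +163.8 kJ/mol
(b) × 3 (×3 to match 3 C2H6(g) in the target): contributes 3·x
(c): not needed (C2H4(g) appears nowhere else).
(d) × 3 (scale by 3 for the 3 CHCl3(l)): (3)·(-134.1) = -402.3 kJ/mol
-492.6 = (+163.8) + (-402.3) + 3·x
x = (-492.6 − (-238.5)) / (3) = -84.7 kJ/mol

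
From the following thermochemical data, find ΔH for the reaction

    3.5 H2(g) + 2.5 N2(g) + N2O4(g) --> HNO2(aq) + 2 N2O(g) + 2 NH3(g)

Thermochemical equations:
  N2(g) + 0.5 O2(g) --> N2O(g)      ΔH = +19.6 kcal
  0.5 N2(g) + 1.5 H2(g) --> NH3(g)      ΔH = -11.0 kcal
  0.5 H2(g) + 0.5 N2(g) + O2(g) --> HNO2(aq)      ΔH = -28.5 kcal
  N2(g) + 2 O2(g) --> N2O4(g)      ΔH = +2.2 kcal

equation 1 × 2 (scale by 2 for the 2 N2O(g)): (2)·(+19.6) = +39.2 kcal
equation 2 × 2 (scale by 2 for the 2 NH3(g)): (2)·(-11.0) = -22.0 kcal
equation 3 as written (HNO2(aq) already on the product side): -28.5 kcal
equation 4 reversed (N2O4(g) must end up as a reactant): -2.2 kcal
Combining the equations, ΔH = (+39.2) + (-22.0) + (-28.5) + (-2.2) = -13.5 kcal

ΔH = -13.5 kcal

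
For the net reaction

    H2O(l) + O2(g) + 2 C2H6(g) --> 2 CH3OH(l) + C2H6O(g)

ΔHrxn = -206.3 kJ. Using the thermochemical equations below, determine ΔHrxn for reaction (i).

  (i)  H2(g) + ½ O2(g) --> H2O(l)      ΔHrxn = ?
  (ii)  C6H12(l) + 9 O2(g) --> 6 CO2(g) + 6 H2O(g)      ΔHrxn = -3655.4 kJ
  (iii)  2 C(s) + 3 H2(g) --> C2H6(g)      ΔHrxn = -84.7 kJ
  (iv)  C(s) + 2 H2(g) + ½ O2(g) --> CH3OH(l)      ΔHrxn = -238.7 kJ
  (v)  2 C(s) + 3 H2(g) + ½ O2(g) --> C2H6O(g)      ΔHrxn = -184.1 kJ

(i) reversed: contributes −x
(ii): not needed.
(iii) reversed and × 2: (-2)·(-84.7) = +169.4 kJ
(iv) × 2: (2)·(-238.7) = -477.4 kJ
(v) as written: -184.1 kJ
-206.3 = (+169.4) + (-477.4) + (-184.1) − x
x = (-206.3 − (-492.1)) / (-1) = -285.8 kJ

ΔHrxn = -285.8 kJ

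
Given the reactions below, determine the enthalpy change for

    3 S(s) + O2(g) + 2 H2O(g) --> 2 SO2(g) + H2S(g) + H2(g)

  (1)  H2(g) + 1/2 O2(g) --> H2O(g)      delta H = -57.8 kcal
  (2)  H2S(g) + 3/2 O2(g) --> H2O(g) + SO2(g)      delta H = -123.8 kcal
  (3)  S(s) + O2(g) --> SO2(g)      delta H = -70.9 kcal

delta H = -31.1 kcal

(1) reversed (reverse to put H2(g) on the product side): +57.8 kcal
(2) reversed (H2S(g) must end up as a product): +123.8 kcal
(3) × 3 (scale by 3 for the 3 S(s)): (3)·(-70.9) = -212.7 kcal
Summing the manipulated equations, delta H = (+57.8) + (+123.8) + (-212.7) = -31.1 kcal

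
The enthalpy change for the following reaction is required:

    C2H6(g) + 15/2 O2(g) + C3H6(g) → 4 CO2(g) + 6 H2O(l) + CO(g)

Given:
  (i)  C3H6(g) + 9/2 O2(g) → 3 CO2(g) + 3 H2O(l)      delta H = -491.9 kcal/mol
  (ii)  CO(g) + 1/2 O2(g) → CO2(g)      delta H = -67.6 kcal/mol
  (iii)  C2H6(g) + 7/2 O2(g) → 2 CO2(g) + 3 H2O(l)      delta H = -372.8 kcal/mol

delta H = -797.1 kcal/mol

(i) as written: -491.9 kcal/mol
(ii) reversed: +67.6 kcal/mol
(iii) as written: -372.8 kcal/mol
delta H = (1)·(-491.9) + (-1)·(-67.6) + (1)·(-372.8) = -797.1 kcal/mol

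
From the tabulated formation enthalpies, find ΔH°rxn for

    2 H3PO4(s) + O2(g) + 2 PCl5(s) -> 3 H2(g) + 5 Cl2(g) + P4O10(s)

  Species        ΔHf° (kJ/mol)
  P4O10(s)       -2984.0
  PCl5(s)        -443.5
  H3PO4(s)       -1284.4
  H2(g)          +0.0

ΔH°rxn = 471.8 kJ/mol

ΔH°rxn = Σ nΔHf°(products) − Σ nΔHf°(reactants).
Products: 3·(+0.0) + 5·(+0.0) + 1·(-2984.0) = -2984.0
Reactants: 2·(-1284.4) + 1·(+0.0) + 2·(-443.5) = -3455.8
ΔH°rxn = (-2984.0) − (-3455.8) = 471.8 kJ/mol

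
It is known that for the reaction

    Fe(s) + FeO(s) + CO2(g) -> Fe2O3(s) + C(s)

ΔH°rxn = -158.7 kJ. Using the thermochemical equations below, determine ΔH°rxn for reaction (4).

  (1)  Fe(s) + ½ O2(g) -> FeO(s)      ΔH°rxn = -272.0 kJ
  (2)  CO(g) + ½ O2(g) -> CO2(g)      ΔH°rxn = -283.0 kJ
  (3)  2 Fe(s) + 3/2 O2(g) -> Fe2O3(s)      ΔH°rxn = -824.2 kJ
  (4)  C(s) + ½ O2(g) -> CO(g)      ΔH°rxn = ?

ΔH°rxn = -110.5 kJ

(1) reversed: +272.0 kJ
(2) reversed: +283.0 kJ
(3) as written: -824.2 kJ
(4) reversed: contributes −x
-158.7 = (+272.0) + (+283.0) + (-824.2) − x
x = (-158.7 − (-269.2)) / (-1) = -110.5 kJ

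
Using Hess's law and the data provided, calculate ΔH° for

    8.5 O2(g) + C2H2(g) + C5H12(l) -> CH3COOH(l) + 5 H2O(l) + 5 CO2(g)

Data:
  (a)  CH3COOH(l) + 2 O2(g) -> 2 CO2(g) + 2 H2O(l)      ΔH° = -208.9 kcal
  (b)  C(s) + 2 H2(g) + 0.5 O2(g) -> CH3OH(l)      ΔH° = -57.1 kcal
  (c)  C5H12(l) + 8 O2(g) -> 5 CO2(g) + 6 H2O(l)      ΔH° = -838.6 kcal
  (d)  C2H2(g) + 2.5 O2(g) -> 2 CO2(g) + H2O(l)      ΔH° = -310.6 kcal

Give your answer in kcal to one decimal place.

(a) reversed: +208.9 kcal
(b): not needed.
(c) as written: -838.6 kcal
(d) as written: -310.6 kcal
Since enthalpy is a state function, ΔH° = (+208.9) + (-838.6) + (-310.6) = -940.3 kcal

ΔH° = -940.3 kcal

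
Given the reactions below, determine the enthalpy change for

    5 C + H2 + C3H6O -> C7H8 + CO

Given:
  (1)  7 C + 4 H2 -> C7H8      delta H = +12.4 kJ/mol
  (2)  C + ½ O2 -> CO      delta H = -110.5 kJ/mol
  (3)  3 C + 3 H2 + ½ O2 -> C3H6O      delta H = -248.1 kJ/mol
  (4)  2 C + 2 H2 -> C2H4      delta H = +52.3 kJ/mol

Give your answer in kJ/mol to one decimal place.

delta H = 150.0 kJ/mol

(1) as written: +12.4 kJ/mol
(2) as written: -110.5 kJ/mol
(3) reversed: +248.1 kJ/mol
(4): not needed.
Summing the manipulated equations, delta H = (+12.4) + (-110.5) + (+248.1) = 150.0 kJ/mol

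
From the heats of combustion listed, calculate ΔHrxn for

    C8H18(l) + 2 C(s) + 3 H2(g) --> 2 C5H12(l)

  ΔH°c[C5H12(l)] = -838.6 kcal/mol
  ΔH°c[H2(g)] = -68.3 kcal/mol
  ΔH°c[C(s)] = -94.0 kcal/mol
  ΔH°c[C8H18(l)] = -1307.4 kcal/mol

ΔHrxn = -23.1 kcal/mol

With combustion enthalpies, reactants minus products:
= [1·(-1307.4) + 2·(-94.0) + 3·(-68.3)] − [2·(-838.6)]
= -23.1 kcal/mol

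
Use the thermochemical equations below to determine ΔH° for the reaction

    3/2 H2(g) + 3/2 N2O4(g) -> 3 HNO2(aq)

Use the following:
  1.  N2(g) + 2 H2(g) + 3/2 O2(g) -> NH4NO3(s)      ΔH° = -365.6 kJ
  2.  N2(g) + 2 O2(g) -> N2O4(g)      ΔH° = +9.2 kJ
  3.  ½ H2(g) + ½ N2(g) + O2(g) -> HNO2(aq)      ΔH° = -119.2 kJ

ΔH° = -371.4 kJ

eq. 1: not needed (NH4NO3(s) appears nowhere else).
eq. 2 reversed and × 3/2 (reverse to put N2O4(g) on the reactant side; scale by 3/2 for the 3/2 N2O4(g)): (-3/2)·(+9.2) = -13.8 kJ
eq. 3 × 3 (scale by 3 for the 3 HNO2(aq)): (3)·(-119.2) = -357.6 kJ
ΔH° = (-3/2)·(+9.2) + (3)·(-119.2) = -371.4 kJ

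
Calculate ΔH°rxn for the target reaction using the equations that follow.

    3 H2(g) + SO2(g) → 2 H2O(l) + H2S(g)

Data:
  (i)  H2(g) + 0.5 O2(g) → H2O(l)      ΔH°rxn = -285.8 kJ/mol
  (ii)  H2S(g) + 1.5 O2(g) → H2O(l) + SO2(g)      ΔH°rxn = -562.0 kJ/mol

ΔH°rxn = -295.4 kJ/mol

(i) × 3 (scale by 3 for the 3 H2(g)): (3)·(-285.8) = -857.4 kJ/mol
(ii) reversed (H2S(g) must end up as a product): +562.0 kJ/mol
Summing the manipulated equations, ΔH°rxn = (3)·(-285.8) + (-1)·(-562.0) = -295.4 kJ/mol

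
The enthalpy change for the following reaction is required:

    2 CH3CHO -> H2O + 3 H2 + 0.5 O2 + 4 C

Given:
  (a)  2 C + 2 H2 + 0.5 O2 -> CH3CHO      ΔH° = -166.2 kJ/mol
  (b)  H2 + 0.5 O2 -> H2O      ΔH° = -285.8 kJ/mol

ΔH° = 46.6 kJ/mol

(a) reversed and × 2: (-2)·(-166.2) = +332.4 kJ/mol
(b) as written: -285.8 kJ/mol
By Hess's law, ΔH° = (-2)·(-166.2) + (1)·(-285.8) = 46.6 kJ/mol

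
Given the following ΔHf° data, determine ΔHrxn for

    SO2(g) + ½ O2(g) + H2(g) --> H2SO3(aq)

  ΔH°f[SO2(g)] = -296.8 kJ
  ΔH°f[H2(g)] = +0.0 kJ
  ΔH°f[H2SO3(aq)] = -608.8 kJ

Products: 1·(-608.8) = -608.8
Reactants: 1·(-296.8) + 1/2·(+0.0) + 1·(+0.0) = -296.8
ΔHrxn = (-608.8) − (-296.8) = -312.0 kJ

ΔHrxn = -312.0 kJ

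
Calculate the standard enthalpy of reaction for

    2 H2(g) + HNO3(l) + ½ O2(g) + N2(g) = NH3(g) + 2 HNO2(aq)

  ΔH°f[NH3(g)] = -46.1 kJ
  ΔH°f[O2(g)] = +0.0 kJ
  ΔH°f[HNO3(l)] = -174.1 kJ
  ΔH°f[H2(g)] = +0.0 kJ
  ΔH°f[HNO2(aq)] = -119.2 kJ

Products: 1·(-46.1) + 2·(-119.2) = -284.5
Reactants: 2·(+0.0) + 1·(-174.1) + 1/2·(+0.0) + 1·(+0.0) = -174.1
ΔHrxn = (-284.5) − (-174.1) = -110.4 kJ

ΔHrxn = -110.4 kJ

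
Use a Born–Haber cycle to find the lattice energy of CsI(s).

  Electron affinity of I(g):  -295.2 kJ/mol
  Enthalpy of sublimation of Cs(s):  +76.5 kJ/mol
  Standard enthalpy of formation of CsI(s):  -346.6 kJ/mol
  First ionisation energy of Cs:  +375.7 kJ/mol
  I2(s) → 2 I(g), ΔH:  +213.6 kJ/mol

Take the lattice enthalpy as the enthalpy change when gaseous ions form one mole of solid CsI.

U = -610.4 kJ/mol

ΔHf° = 1·ΔHsub + 1·(ΣIE) + 1/2·D(I2) + 1·EA + U
-346.6 = 1·(+76.5) + 1·(+375.7) + 1/2·(+213.6) + 1·(-295.2) + U
U = -346.6 − (+263.8) = -610.4 kJ/mol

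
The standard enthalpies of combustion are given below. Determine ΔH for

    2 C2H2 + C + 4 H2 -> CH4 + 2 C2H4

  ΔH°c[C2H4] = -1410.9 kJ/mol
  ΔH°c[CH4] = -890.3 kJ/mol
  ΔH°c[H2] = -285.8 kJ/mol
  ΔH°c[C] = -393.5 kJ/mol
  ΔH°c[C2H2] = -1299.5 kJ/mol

ΔH = -423.6 kJ/mol

Using ΔH = Σ nΔHc°(reactants) − Σ nΔHc°(products):
= [2·(-1299.5) + 1·(-393.5) + 4·(-285.8)] − [1·(-890.3) + 2·(-1410.9)]
= -423.6 kJ/mol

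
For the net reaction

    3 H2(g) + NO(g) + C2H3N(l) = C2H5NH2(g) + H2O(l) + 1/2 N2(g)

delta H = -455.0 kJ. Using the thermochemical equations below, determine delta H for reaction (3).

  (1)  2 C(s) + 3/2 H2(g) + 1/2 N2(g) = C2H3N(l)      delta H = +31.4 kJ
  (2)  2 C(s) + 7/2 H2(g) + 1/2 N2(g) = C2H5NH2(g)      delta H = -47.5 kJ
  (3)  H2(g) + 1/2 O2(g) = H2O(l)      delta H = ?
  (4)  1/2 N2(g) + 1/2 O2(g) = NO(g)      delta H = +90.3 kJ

(1) reversed (C2H3N(l) must end up as a reactant): -31.4 kJ
(2) as written (C2H5NH2(g) already on the product side): -47.5 kJ
(3) as written (H2O(l) already on the product side): contributes x
(4) reversed (NO(g) must end up as a reactant): -90.3 kJ
-455.0 = (-31.4) + (-47.5) + (-90.3) + x
x = (-455.0 − (-169.2)) / (1) = -285.8 kJ

delta H = -285.8 kJ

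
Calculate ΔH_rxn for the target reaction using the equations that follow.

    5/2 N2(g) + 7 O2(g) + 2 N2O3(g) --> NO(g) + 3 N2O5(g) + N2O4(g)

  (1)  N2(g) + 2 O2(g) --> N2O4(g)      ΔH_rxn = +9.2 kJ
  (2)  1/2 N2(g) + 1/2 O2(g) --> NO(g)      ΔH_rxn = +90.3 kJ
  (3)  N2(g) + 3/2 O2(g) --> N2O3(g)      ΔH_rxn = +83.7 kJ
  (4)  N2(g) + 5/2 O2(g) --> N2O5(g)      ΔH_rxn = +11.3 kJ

ΔH_rxn = -34.0 kJ

(1) as written (N2O4(g) already on the product side): +9.2 kJ
(2) as written (NO(g) already on the product side): +90.3 kJ
(3) reversed and × 2 (reverse to put N2O3(g) on the reactant side; scale by 2 for the 2 N2O3(g)): (-2)·(+83.7) = -167.4 kJ
(4) × 3 (scale by 3 for the 3 N2O5(g)): (3)·(+11.3) = +33.9 kJ
Summing the manipulated equations, ΔH_rxn = (1)·(+9.2) + (1)·(+90.3) + (-2)·(+83.7) + (3)·(+11.3) = -34.0 kJ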